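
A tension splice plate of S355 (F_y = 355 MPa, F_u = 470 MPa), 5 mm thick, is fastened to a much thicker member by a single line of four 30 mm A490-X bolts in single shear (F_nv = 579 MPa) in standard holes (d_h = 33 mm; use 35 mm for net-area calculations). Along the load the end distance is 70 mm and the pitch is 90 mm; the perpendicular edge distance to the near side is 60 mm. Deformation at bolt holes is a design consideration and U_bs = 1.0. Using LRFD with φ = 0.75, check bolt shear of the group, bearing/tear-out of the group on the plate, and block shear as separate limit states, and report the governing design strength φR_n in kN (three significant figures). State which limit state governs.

305 kN (block shear governs)

Bolt shear: A_b = π·30²/4 = 706.9 mm²; R_n = 579 × 706.9 × 4 × 1 / 1000 = 1637 kN → 0.75 × 1637 = 1230 kN.
Bearing: edge l_c = 53.5, r_n = 150.9 kN; interior l_c = 57, r_n = 160.7 kN; R_n = 150.9 + 3·160.7 = 633.1 kN → 475 kN.
Block shear: A_gv = 1700, A_nv = 1088, A_nt = 212.5 mm²; R_n = min(0.6F_uA_nv, 0.6F_yA_gv) + U_bs·F_u·A_nt = 406.6 kN → 305 kN.
Block shear governs: 305 kN.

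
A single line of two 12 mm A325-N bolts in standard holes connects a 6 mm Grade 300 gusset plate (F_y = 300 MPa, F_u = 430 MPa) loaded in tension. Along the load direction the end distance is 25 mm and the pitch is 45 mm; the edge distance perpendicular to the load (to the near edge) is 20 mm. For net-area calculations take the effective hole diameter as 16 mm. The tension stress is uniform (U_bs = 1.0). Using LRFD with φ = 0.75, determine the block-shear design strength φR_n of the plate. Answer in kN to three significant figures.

Shear plane L_v = 25 + 1·45 = 70 mm; A_gv = 70 × 6 = 420 mm².
A_nv = (70 − 1.5·16) × 6 = 276 mm².
A_nt = (20 − 0.5·16) × 6 = 72 mm².
0.6 F_u A_nv = 71.21 kN; 0.6 F_y A_gv = 75.6 kN → shear rupture governs the shear term.
R_n = 71.21 + 1.0 × 430 × 72 / 1000 = 102.2 kN.
Design strength φR_n = 0.75 × 102.2 = 76.6 kN.

76.6 kN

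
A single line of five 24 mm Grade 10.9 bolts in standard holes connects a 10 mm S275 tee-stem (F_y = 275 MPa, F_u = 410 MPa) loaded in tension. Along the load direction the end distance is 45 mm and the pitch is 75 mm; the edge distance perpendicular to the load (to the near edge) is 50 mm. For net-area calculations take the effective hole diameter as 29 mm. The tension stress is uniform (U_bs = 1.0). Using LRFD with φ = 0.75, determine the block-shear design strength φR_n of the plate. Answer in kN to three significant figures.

Shear plane L_v = 45 + 4·75 = 345 mm; A_gv = 345 × 10 = 3450 mm².
A_nv = (345 − 4.5·29) × 10 = 2145 mm².
A_nt = (50 − 0.5·29) × 10 = 355 mm².
0.6 F_u A_nv = 527.7 kN; 0.6 F_y A_gv = 569.2 kN → shear rupture governs the shear term.
R_n = 527.7 + 1.0 × 410 × 355 / 1000 = 673.2 kN.
Design strength φR_n = 0.75 × 673.2 = 505 kN.

505 kN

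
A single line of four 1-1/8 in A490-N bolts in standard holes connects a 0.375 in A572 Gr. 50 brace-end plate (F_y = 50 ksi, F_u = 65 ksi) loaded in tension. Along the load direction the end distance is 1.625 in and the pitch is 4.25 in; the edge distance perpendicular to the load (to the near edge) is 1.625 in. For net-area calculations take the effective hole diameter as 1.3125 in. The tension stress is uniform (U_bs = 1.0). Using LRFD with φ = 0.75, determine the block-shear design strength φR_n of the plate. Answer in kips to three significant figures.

Shear plane L_v = 1.625 + 3·4.25 = 14.38 in; A_gv = 14.38 × 0.375 = 5.391 in².
A_nv = (14.38 − 3.5·1.3125) × 0.375 = 3.668 in².
A_nt = (1.625 − 0.5·1.3125) × 0.375 = 0.3633 in².
0.6 F_u A_nv = 143.1 kips; 0.6 F_y A_gv = 161.7 kips → shear rupture governs the shear term.
R_n = 143.1 + 1.0 × 65 × 0.3633 = 166.7 kips.
Design strength φR_n = 0.75 × 166.7 = 125 kips.

125 kips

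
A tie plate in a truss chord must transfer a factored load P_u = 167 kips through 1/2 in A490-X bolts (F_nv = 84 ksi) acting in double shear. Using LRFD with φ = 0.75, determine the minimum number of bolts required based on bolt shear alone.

7 bolts

A_b = π·0.5²/4 = 0.1963 in².
Per-bolt design strength φR_n = 0.75 × 84 × 0.1963 × 2 = 24.74 kips.
n ≥ 167 / 24.74 = 6.75 → use 7 bolts.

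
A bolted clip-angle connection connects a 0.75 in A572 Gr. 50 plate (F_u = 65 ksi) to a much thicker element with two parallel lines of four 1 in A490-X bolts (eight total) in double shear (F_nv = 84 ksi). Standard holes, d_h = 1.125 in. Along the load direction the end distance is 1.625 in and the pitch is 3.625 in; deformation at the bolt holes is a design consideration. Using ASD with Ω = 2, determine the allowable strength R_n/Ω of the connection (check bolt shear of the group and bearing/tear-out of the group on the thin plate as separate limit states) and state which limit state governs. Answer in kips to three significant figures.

Bolt shear: A_b = π·1²/4 = 0.7854 in²; R_n = 84 × 0.7854 × 8 × 2 = 1056 kips → 1056 / 2 = 528 kips.
Bearing (1.2 l_c t F_u ≤ 2.4 d t F_u): upper limit = 2.4·1·0.75·65 = 117 kips.
  Edge l_c = 1.625 − 1.125/2 = 1.062 → r_n = 62.16 kips; interior l_c = 3.625 − 1.125 = 2.5 → r_n = 117 kips.
  R_n,bearing = 2·62.16 + 6·117 = 826.3 kips → 826.3 / 2 = 413 kips.
Bearing governs: 413 kips.

413 kips (bearing governs)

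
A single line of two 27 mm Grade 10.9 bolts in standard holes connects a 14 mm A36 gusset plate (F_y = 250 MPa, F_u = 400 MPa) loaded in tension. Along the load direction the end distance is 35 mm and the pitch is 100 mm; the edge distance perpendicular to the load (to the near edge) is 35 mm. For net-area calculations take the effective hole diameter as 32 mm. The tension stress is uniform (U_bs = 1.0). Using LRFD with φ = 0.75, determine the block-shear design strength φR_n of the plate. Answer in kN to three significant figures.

292 kN

Shear plane L_v = 35 + 1·100 = 135 mm; A_gv = 135 × 14 = 1890 mm².
A_nv = (135 − 1.5·32) × 14 = 1218 mm².
A_nt = (35 − 0.5·32) × 14 = 266 mm².
0.6 F_u A_nv = 292.3 kN; 0.6 F_y A_gv = 283.5 kN → shear yielding governs the shear term.
R_n = 283.5 + 1.0 × 400 × 266 / 1000 = 389.9 kN.
Design strength φR_n = 0.75 × 389.9 = 292 kN.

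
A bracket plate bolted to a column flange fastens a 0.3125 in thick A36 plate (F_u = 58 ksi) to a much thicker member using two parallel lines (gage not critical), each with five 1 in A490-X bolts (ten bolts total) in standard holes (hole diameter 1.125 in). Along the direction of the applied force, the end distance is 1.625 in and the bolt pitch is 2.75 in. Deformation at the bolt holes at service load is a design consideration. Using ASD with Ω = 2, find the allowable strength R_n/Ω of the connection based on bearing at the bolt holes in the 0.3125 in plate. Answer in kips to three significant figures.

164 kips

Per bolt r_n = 1.2 l_c t F_u ≤ 2.4 d t F_u; upper limit = 2.4 × 1 × 0.3125 × 58 = 43.5 kips.
Edge bolt: l_c = 1.625 − 1.125/2 = 1.062 in → 1.2 × 1.062 × 0.3125 × 58 = 23.11 → r_n = 23.11 kips.
Interior bolts: l_c = 2.75 − 1.125 = 1.625 in → 1.2 × 1.625 × 0.3125 × 58 = 35.34 → r_n = 35.34 kips.
R_n = 2 × 23.11 + 8 × 35.34 = 329 kips.
Allowable strength R_n/Ω = 329 / 2 = 164 kips.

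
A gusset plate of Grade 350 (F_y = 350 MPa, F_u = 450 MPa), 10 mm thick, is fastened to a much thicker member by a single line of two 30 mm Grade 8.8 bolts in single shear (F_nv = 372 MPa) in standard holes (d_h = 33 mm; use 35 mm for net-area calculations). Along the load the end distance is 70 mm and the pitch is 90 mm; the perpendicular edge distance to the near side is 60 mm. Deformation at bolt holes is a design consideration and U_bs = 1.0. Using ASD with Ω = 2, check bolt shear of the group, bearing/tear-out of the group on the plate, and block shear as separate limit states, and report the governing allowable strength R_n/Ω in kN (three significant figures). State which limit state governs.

241 kN (block shear governs)

Bolt shear: A_b = π·30²/4 = 706.9 mm²; R_n = 372 × 706.9 × 2 × 1 / 1000 = 525.9 kN → 525.9 / 2 = 263 kN.
Bearing: edge l_c = 53.5, r_n = 288.9 kN; interior l_c = 57, r_n = 307.8 kN; R_n = 288.9 + 1·307.8 = 596.7 kN → 298 kN.
Block shear: A_gv = 1600, A_nv = 1075, A_nt = 425 mm²; R_n = min(0.6F_uA_nv, 0.6F_yA_gv) + U_bs·F_u·A_nt = 481.5 kN → 241 kN.
Block shear governs: 241 kN.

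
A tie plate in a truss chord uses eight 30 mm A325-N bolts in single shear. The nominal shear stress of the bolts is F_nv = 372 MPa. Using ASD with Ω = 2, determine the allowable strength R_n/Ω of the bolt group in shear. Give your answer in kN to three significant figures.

1050 kN

A_b = π × 30² / 4 = 706.9 mm².
R_n = F_nv · A_b · n · n_s = 372 × 706.9 × 8 × 1 / 1000 = 2104 kN.
Allowable strength R_n/Ω = 2104 / 2 = 1050 kN.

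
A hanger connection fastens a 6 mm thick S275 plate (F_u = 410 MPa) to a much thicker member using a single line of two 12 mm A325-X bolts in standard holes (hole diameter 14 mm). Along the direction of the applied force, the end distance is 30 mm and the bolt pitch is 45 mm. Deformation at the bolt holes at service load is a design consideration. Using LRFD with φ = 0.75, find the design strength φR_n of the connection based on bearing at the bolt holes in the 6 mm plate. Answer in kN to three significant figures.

104 kN

Per bolt r_n = 1.2 l_c t F_u ≤ 2.4 d t F_u; upper limit = 2.4 × 12 × 6 × 410 / 1000 = 70.85 kN.
Edge bolt: l_c = 30 − 14/2 = 23 mm → 1.2 × 23 × 6 × 410 / 1000 = 67.9 → r_n = 67.9 kN.
Interior bolts: l_c = 45 − 14 = 31 mm → 1.2 × 31 × 6 × 410 / 1000 = 91.51 → r_n = 70.85 kN.
R_n = 1 × 67.9 + 1 × 70.85 = 138.7 kN.
Design strength φR_n = 0.75 × 138.7 = 104 kN.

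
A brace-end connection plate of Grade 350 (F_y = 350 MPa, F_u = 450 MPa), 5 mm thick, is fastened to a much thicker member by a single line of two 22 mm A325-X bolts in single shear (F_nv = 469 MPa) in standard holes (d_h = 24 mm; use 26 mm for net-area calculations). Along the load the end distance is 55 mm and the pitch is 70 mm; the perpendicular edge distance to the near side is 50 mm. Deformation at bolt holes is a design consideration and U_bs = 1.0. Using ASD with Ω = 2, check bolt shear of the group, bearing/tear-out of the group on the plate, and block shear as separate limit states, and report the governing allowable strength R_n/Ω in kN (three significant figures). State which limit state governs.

Bolt shear: A_b = π·22²/4 = 380.1 mm²; R_n = 469 × 380.1 × 2 × 1 / 1000 = 356.6 kN → 356.6 / 2 = 178 kN.
Bearing: edge l_c = 43, r_n = 116.1 kN; interior l_c = 46, r_n = 118.8 kN; R_n = 116.1 + 1·118.8 = 234.9 kN → 117 kN.
Block shear: A_gv = 625, A_nv = 430, A_nt = 185 mm²; R_n = min(0.6F_uA_nv, 0.6F_yA_gv) + U_bs·F_u·A_nt = 199.3 kN → 99.7 kN.
Block shear governs: 99.7 kN.

99.7 kN (block shear governs)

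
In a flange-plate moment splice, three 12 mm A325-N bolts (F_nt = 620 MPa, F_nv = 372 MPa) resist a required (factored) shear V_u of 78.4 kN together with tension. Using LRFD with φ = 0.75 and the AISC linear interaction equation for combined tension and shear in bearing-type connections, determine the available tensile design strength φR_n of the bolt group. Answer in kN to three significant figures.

A_b = π·12²/4 = 113.1 mm²; f_rv = 78.4 × 1000 / (3 × 113.1) = 231.1 MPa.
F'_nt = 1.3 F_nt − (F_nt / φF_nv) f_rv = 1.3·620 − (620/(0.75·372))·231.1 = 292.5 MPa, capped at F_nt → F'_nt = 292.5 MPa.
R_n = F'_nt · A_b · n = 292.5 × 113.1 × 3 / 1000 = 99.25 kN.
Design strength φR_n = 0.75 × 99.25 = 74.4 kN.

74.4 kN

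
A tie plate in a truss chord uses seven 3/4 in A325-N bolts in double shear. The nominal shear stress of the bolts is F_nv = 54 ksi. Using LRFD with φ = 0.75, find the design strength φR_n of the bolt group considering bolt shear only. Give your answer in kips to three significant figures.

250 kips

A_b = π × 0.75² / 4 = 0.4418 in².
R_n = F_nv · A_b · n · n_s = 54 × 0.4418 × 7 × 2 = 334 kips.
Design strength φR_n = 0.75 × 334 = 250 kips.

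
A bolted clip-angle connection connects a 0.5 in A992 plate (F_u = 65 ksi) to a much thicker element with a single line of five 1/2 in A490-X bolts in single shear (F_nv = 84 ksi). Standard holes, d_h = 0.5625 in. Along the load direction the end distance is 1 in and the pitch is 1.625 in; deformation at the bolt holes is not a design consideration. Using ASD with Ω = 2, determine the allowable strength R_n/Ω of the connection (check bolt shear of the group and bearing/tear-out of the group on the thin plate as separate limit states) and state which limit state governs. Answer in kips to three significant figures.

Bolt shear: A_b = π·0.5²/4 = 0.1963 in²; R_n = 84 × 0.1963 × 5 × 1 = 82.47 kips → 82.47 / 2 = 41.2 kips.
Bearing (1.5 l_c t F_u ≤ 3.0 d t F_u): upper limit = 3.0·0.5·0.5·65 = 48.75 kips.
  Edge l_c = 1 − 0.5625/2 = 0.7188 → r_n = 35.04 kips; interior l_c = 1.625 − 0.5625 = 1.062 → r_n = 48.75 kips.
  R_n,bearing = 1·35.04 + 4·48.75 = 230 kips → 230 / 2 = 115 kips.
Bolt shear governs: 41.2 kips.

41.2 kips (bolt shear governs)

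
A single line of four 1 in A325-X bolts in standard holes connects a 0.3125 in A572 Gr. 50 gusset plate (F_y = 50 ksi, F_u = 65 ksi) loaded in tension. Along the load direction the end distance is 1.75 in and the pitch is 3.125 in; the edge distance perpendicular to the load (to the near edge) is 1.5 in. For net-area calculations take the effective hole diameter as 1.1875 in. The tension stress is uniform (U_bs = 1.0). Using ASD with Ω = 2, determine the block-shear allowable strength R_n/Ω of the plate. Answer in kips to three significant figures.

Shear plane L_v = 1.75 + 3·3.125 = 11.12 in; A_gv = 11.12 × 0.3125 = 3.477 in².
A_nv = (11.12 − 3.5·1.1875) × 0.3125 = 2.178 in².
A_nt = (1.5 − 0.5·1.1875) × 0.3125 = 0.2832 in².
0.6 F_u A_nv = 84.93 kips; 0.6 F_y A_gv = 104.3 kips → shear rupture governs the shear term.
R_n = 84.93 + 1.0 × 65 × 0.2832 = 103.3 kips.
Allowable strength R_n/Ω = 103.3 / 2 = 51.7 kips.

51.7 kips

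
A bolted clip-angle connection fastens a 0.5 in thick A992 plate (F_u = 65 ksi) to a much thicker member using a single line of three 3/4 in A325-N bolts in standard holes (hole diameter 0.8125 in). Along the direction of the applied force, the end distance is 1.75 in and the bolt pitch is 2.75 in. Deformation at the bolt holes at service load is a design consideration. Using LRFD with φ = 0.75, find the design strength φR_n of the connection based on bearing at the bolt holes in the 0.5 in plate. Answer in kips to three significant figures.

127 kips

Per bolt r_n = 1.2 l_c t F_u ≤ 2.4 d t F_u; upper limit = 2.4 × 0.75 × 0.5 × 65 = 58.5 kips.
Edge bolt: l_c = 1.75 − 0.8125/2 = 1.344 in → 1.2 × 1.344 × 0.5 × 65 = 52.41 → r_n = 52.41 kips.
Interior bolts: l_c = 2.75 − 0.8125 = 1.938 in → 1.2 × 1.938 × 0.5 × 65 = 75.56 → r_n = 58.5 kips.
R_n = 1 × 52.41 + 2 × 58.5 = 169.4 kips.
Design strength φR_n = 0.75 × 169.4 = 127 kips.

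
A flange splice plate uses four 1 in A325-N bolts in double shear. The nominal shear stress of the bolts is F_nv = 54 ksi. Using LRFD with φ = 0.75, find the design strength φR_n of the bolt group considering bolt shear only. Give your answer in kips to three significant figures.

254 kips

A_b = π × 1² / 4 = 0.7854 in².
R_n = F_nv · A_b · n · n_s = 54 × 0.7854 × 4 × 2 = 339.3 kips.
Design strength φR_n = 0.75 × 339.3 = 254 kips.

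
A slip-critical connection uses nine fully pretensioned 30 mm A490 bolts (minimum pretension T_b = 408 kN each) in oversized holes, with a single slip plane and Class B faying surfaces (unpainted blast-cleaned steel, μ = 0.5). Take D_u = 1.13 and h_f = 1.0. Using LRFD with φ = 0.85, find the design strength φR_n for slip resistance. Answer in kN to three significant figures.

1760 kN

R_n = μ · D_u · h_f · T_b · n_s · n_b = 0.5 × 1.13 × 1.0 × 408 × 1 × 9 = 2075 kN.
Design strength φR_n = 0.85 × 2075 = 1760 kN.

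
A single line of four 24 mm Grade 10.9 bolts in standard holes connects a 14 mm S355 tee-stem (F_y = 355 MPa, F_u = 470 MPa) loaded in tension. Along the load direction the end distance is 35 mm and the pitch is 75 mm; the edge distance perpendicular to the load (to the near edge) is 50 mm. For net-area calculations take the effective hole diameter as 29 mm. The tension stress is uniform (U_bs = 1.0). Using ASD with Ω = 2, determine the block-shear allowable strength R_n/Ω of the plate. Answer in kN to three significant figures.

430 kN

Shear plane L_v = 35 + 3·75 = 260 mm; A_gv = 260 × 14 = 3640 mm².
A_nv = (260 − 3.5·29) × 14 = 2219 mm².
A_nt = (50 − 0.5·29) × 14 = 497 mm².
0.6 F_u A_nv = 625.8 kN; 0.6 F_y A_gv = 775.3 kN → shear rupture governs the shear term.
R_n = 625.8 + 1.0 × 470 × 497 / 1000 = 859.3 kN.
Allowable strength R_n/Ω = 859.3 / 2 = 430 kN.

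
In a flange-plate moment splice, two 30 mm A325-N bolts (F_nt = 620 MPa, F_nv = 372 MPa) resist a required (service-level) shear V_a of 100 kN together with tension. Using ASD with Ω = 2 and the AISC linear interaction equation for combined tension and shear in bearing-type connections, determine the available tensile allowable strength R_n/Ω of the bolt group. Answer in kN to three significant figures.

403 kN

A_b = π·30²/4 = 706.9 mm²; f_rv = 100 × 1000 / (2 × 706.9) = 70.74 MPa.
F'_nt = 1.3 F_nt − (Ω F_nt / F_nv) f_rv = 1.3·620 − (2·620/372)·70.74 = 570.2 MPa, capped at F_nt → F'_nt = 570.2 MPa.
R_n = F'_nt · A_b · n = 570.2 × 706.9 × 2 / 1000 = 806.1 kN.
Allowable strength R_n/Ω = 806.1 / 2 = 403 kN.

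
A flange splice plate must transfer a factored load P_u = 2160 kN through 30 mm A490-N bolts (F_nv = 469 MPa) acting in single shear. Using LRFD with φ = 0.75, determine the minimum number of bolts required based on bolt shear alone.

A_b = π·30²/4 = 706.9 mm².
Per-bolt design strength φR_n = 0.75 × 469 × 706.9 × 1 / 1000 = 248.6 kN.
n ≥ 2160 / 248.6 = 8.687 → use 9 bolts.

9 bolts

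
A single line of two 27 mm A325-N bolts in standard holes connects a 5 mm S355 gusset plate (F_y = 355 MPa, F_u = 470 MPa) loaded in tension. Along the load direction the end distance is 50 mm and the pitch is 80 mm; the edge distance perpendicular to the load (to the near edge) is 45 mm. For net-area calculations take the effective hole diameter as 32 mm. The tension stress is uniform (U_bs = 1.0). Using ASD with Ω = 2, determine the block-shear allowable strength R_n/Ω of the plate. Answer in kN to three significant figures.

91.9 kN

Shear plane L_v = 50 + 1·80 = 130 mm; A_gv = 130 × 5 = 650 mm².
A_nv = (130 − 1.5·32) × 5 = 410 mm².
A_nt = (45 − 0.5·32) × 5 = 145 mm².
0.6 F_u A_nv = 115.6 kN; 0.6 F_y A_gv = 138.5 kN → shear rupture governs the shear term.
R_n = 115.6 + 1.0 × 470 × 145 / 1000 = 183.8 kN.
Allowable strength R_n/Ω = 183.8 / 2 = 91.9 kN.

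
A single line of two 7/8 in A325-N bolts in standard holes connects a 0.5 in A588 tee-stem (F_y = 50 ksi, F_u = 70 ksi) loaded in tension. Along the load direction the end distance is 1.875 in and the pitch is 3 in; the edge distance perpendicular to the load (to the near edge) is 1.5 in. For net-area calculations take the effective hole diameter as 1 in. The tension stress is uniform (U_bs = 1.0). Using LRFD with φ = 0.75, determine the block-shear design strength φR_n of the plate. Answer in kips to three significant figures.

Shear plane L_v = 1.875 + 1·3 = 4.875 in; A_gv = 4.875 × 0.5 = 2.438 in².
A_nv = (4.875 − 1.5·1) × 0.5 = 1.688 in².
A_nt = (1.5 − 0.5·1) × 0.5 = 0.5 in².
0.6 F_u A_nv = 70.88 kips; 0.6 F_y A_gv = 73.12 kips → shear rupture governs the shear term.
R_n = 70.88 + 1.0 × 70 × 0.5 = 105.9 kips.
Design strength φR_n = 0.75 × 105.9 = 79.4 kips.

79.4 kips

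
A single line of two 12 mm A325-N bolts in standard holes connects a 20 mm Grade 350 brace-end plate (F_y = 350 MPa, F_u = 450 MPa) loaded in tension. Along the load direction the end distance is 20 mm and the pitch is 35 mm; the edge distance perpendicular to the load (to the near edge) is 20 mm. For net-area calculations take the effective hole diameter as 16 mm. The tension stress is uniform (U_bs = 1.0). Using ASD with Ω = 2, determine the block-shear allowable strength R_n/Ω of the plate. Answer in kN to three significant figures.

Shear plane L_v = 20 + 1·35 = 55 mm; A_gv = 55 × 20 = 1100 mm².
A_nv = (55 − 1.5·16) × 20 = 620 mm².
A_nt = (20 − 0.5·16) × 20 = 240 mm².
0.6 F_u A_nv = 167.4 kN; 0.6 F_y A_gv = 231 kN → shear rupture governs the shear term.
R_n = 167.4 + 1.0 × 450 × 240 / 1000 = 275.4 kN.
Allowable strength R_n/Ω = 275.4 / 2 = 138 kN.

138 kN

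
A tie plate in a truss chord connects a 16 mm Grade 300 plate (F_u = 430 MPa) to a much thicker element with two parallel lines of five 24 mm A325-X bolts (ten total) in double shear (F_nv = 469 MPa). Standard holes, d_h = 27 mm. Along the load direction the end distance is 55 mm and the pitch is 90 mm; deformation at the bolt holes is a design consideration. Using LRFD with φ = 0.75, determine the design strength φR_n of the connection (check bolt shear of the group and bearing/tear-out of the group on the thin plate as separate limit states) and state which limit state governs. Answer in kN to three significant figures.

Bolt shear: A_b = π·24²/4 = 452.4 mm²; R_n = 469 × 452.4 × 10 × 2 / 1000 = 4243 kN → 0.75 × 4243 = 3180 kN.
Bearing (1.2 l_c t F_u ≤ 2.4 d t F_u): upper limit = 2.4·24·16·430 / 1000 = 396.3 kN.
  Edge l_c = 55 − 27/2 = 41.5 → r_n = 342.6 kN; interior l_c = 90 − 27 = 63 → r_n = 396.3 kN.
  R_n,bearing = 2·342.6 + 8·396.3 = 3856 kN → 0.75 × 3856 = 2890 kN.
Bearing governs: 2890 kN.

2890 kN (bearing governs)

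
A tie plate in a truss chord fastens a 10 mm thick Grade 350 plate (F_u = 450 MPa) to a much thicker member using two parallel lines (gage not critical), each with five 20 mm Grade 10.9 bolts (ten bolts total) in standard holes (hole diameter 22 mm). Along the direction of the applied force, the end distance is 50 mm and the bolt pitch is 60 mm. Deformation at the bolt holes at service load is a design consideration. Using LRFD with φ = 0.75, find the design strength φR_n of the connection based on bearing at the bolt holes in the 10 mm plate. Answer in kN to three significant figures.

1550 kN

Per bolt r_n = 1.2 l_c t F_u ≤ 2.4 d t F_u; upper limit = 2.4 × 20 × 10 × 450 / 1000 = 216 kN.
Edge bolt: l_c = 50 − 22/2 = 39 mm → 1.2 × 39 × 10 × 450 / 1000 = 210.6 → r_n = 210.6 kN.
Interior bolts: l_c = 60 − 22 = 38 mm → 1.2 × 38 × 10 × 450 / 1000 = 205.2 → r_n = 205.2 kN.
R_n = 2 × 210.6 + 8 × 205.2 = 2063 kN.
Design strength φR_n = 0.75 × 2063 = 1550 kN.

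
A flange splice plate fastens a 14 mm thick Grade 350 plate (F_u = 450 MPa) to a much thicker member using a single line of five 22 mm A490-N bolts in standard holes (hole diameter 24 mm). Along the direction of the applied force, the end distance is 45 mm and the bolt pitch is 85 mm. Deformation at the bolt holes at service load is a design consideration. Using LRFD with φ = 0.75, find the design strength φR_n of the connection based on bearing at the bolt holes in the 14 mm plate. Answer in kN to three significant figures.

1190 kN

Per bolt r_n = 1.2 l_c t F_u ≤ 2.4 d t F_u; upper limit = 2.4 × 22 × 14 × 450 / 1000 = 332.6 kN.
Edge bolt: l_c = 45 − 24/2 = 33 mm → 1.2 × 33 × 14 × 450 / 1000 = 249.5 → r_n = 249.5 kN.
Interior bolts: l_c = 85 − 24 = 61 mm → 1.2 × 61 × 14 × 450 / 1000 = 461.2 → r_n = 332.6 kN.
R_n = 1 × 249.5 + 4 × 332.6 = 1580 kN.
Design strength φR_n = 0.75 × 1580 = 1190 kN.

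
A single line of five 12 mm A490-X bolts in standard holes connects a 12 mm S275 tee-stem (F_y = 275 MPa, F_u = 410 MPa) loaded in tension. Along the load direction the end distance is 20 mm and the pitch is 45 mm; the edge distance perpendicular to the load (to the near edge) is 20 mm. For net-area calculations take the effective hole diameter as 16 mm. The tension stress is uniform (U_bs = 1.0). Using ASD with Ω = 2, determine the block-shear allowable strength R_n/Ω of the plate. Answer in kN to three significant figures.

Shear plane L_v = 20 + 4·45 = 200 mm; A_gv = 200 × 12 = 2400 mm².
A_nv = (200 − 4.5·16) × 12 = 1536 mm².
A_nt = (20 − 0.5·16) × 12 = 144 mm².
0.6 F_u A_nv = 377.9 kN; 0.6 F_y A_gv = 396 kN → shear rupture governs the shear term.
R_n = 377.9 + 1.0 × 410 × 144 / 1000 = 436.9 kN.
Allowable strength R_n/Ω = 436.9 / 2 = 218 kN.

218 kN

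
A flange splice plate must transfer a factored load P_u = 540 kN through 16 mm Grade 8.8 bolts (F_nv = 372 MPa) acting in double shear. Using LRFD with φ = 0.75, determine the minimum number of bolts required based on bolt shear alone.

5 bolts

A_b = π·16²/4 = 201.1 mm².
Per-bolt design strength φR_n = 0.75 × 372 × 201.1 × 2 / 1000 = 112.2 kN.
n ≥ 540 / 112.2 = 4.813 → use 5 bolts.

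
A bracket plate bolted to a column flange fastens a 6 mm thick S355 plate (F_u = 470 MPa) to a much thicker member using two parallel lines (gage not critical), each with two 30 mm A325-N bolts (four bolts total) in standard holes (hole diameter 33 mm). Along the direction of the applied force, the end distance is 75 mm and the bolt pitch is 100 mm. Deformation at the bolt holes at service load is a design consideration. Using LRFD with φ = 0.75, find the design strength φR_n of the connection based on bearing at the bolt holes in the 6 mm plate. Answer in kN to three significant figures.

Per bolt r_n = 1.2 l_c t F_u ≤ 2.4 d t F_u; upper limit = 2.4 × 30 × 6 × 470 / 1000 = 203 kN.
Edge bolt: l_c = 75 − 33/2 = 58.5 mm → 1.2 × 58.5 × 6 × 470 / 1000 = 198 → r_n = 198 kN.
Interior bolts: l_c = 100 − 33 = 67 mm → 1.2 × 67 × 6 × 470 / 1000 = 226.7 → r_n = 203 kN.
R_n = 2 × 198 + 2 × 203 = 802 kN.
Design strength φR_n = 0.75 × 802 = 602 kN.

602 kN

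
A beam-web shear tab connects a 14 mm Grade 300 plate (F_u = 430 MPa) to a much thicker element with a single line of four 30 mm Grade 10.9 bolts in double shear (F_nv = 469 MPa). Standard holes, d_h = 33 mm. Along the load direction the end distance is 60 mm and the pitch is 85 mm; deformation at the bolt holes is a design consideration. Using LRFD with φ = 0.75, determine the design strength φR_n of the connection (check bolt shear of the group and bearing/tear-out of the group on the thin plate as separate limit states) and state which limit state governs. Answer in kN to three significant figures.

Bolt shear: A_b = π·30²/4 = 706.9 mm²; R_n = 469 × 706.9 × 4 × 2 / 1000 = 2652 kN → 0.75 × 2652 = 1990 kN.
Bearing (1.2 l_c t F_u ≤ 2.4 d t F_u): upper limit = 2.4·30·14·430 / 1000 = 433.4 kN.
  Edge l_c = 60 − 33/2 = 43.5 → r_n = 314.2 kN; interior l_c = 85 − 33 = 52 → r_n = 375.6 kN.
  R_n,bearing = 1·314.2 + 3·375.6 = 1441 kN → 0.75 × 1441 = 1080 kN.
Bearing governs: 1080 kN.

1080 kN (bearing governs)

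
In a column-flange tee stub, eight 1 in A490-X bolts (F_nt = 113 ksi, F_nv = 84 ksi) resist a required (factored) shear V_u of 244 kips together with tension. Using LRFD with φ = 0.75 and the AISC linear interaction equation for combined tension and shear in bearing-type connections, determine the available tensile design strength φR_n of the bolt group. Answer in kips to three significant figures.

A_b = π·1²/4 = 0.7854 in²; f_rv = 244 / (8 × 0.7854) = 38.83 ksi.
F'_nt = 1.3 F_nt − (F_nt / φF_nv) f_rv = 1.3·113 − (113/(0.75·84))·38.83 = 77.25 ksi, capped at F_nt → F'_nt = 77.25 ksi.
R_n = F'_nt · A_b · n = 77.25 × 0.7854 × 8 = 485.3 kips.
Design strength φR_n = 0.75 × 485.3 = 364 kips.

364 kips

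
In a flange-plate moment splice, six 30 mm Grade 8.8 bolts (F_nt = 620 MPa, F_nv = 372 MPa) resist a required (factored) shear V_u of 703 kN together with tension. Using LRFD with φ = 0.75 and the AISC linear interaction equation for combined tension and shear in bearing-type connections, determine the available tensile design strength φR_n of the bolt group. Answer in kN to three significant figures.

A_b = π·30²/4 = 706.9 mm²; f_rv = 703 × 1000 / (6 × 706.9) = 165.8 MPa.
F'_nt = 1.3 F_nt − (F_nt / φF_nv) f_rv = 1.3·620 − (620/(0.75·372))·165.8 = 437.7 MPa, capped at F_nt → F'_nt = 437.7 MPa.
R_n = F'_nt · A_b · n = 437.7 × 706.9 × 6 / 1000 = 1856 kN.
Design strength φR_n = 0.75 × 1856 = 1390 kN.

1390 kN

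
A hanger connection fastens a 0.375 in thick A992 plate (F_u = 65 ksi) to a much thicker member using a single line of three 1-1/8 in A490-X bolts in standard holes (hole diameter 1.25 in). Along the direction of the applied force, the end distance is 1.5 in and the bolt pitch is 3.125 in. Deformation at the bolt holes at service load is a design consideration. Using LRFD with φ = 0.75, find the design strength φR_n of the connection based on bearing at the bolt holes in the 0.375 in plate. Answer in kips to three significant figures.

Per bolt r_n = 1.2 l_c t F_u ≤ 2.4 d t F_u; upper limit = 2.4 × 1.125 × 0.375 × 65 = 65.81 kips.
Edge bolt: l_c = 1.5 − 1.25/2 = 0.875 in → 1.2 × 0.875 × 0.375 × 65 = 25.59 → r_n = 25.59 kips.
Interior bolts: l_c = 3.125 − 1.25 = 1.875 in → 1.2 × 1.875 × 0.375 × 65 = 54.84 → r_n = 54.84 kips.
R_n = 1 × 25.59 + 2 × 54.84 = 135.3 kips.
Design strength φR_n = 0.75 × 135.3 = 101 kips.

101 kips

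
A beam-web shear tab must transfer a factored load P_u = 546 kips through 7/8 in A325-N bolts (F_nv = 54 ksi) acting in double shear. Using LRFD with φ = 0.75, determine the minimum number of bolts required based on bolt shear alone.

12 bolts

A_b = π·0.875²/4 = 0.6013 in².
Per-bolt design strength φR_n = 0.75 × 54 × 0.6013 × 2 = 48.71 kips.
n ≥ 546 / 48.71 = 11.21 → use 12 bolts.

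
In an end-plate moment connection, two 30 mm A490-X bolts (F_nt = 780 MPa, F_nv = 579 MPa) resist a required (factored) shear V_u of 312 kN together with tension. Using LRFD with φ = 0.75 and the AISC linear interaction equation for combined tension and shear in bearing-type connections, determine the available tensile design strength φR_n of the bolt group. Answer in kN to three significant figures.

A_b = π·30²/4 = 706.9 mm²; f_rv = 312 × 1000 / (2 × 706.9) = 220.7 MPa.
F'_nt = 1.3 F_nt − (F_nt / φF_nv) f_rv = 1.3·780 − (780/(0.75·579))·220.7 = 617.6 MPa, capped at F_nt → F'_nt = 617.6 MPa.
R_n = F'_nt · A_b · n = 617.6 × 706.9 × 2 / 1000 = 873.1 kN.
Design strength φR_n = 0.75 × 873.1 = 655 kN.

655 kN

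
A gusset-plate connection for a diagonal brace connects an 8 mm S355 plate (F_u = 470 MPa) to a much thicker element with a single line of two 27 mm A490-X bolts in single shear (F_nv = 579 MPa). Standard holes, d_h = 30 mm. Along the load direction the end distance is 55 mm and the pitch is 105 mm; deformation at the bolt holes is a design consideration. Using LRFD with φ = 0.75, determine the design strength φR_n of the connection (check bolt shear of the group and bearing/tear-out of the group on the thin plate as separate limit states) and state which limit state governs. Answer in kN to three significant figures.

Bolt shear: A_b = π·27²/4 = 572.6 mm²; R_n = 579 × 572.6 × 2 × 1 / 1000 = 663 kN → 0.75 × 663 = 497 kN.
Bearing (1.2 l_c t F_u ≤ 2.4 d t F_u): upper limit = 2.4·27·8·470 / 1000 = 243.6 kN.
  Edge l_c = 55 − 30/2 = 40 → r_n = 180.5 kN; interior l_c = 105 − 30 = 75 → r_n = 243.6 kN.
  R_n,bearing = 1·180.5 + 1·243.6 = 424.1 kN → 0.75 × 424.1 = 318 kN.
Bearing governs: 318 kN.

318 kN (bearing governs)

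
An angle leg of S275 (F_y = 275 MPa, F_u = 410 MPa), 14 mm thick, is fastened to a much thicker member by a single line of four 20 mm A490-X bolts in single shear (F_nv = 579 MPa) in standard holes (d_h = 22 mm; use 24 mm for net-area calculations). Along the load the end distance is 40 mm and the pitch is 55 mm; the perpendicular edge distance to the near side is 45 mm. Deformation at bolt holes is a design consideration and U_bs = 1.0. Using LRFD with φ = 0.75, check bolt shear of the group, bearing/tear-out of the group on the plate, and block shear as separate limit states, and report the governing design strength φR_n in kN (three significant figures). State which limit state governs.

Bolt shear: A_b = π·20²/4 = 314.2 mm²; R_n = 579 × 314.2 × 4 × 1 / 1000 = 727.6 kN → 0.75 × 727.6 = 546 kN.
Bearing: edge l_c = 29, r_n = 199.8 kN; interior l_c = 33, r_n = 227.3 kN; R_n = 199.8 + 3·227.3 = 881.7 kN → 661 kN.
Block shear: A_gv = 2870, A_nv = 1694, A_nt = 462 mm²; R_n = min(0.6F_uA_nv, 0.6F_yA_gv) + U_bs·F_u·A_nt = 606.1 kN → 455 kN.
Block shear governs: 455 kN.

455 kN (block shear governs)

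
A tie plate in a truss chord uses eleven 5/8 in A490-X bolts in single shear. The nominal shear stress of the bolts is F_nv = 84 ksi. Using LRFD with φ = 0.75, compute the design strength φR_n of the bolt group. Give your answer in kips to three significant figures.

213 kips

A_b = π × 0.625² / 4 = 0.3068 in².
R_n = F_nv · A_b · n · n_s = 84 × 0.3068 × 11 × 1 = 283.5 kips.
Design strength φR_n = 0.75 × 283.5 = 213 kips.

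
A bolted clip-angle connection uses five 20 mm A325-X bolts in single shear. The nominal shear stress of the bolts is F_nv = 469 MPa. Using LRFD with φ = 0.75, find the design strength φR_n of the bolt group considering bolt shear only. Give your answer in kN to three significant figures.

553 kN

A_b = π × 20² / 4 = 314.2 mm².
R_n = F_nv · A_b · n · n_s = 469 × 314.2 × 5 × 1 / 1000 = 736.7 kN.
Design strength φR_n = 0.75 × 736.7 = 553 kN.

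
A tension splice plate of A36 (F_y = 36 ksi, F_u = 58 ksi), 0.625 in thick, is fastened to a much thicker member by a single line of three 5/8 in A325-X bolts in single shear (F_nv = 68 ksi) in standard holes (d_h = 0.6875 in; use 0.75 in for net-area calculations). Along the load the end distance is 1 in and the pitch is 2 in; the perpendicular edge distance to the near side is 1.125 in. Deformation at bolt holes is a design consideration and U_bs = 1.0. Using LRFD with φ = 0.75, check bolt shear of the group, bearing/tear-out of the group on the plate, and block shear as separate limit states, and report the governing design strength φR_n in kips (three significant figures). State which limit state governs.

46.9 kips (bolt shear governs)

Bolt shear: A_b = π·0.625²/4 = 0.3068 in²; R_n = 68 × 0.3068 × 3 × 1 = 62.59 kips → 0.75 × 62.59 = 46.9 kips.
Bearing: edge l_c = 0.6562, r_n = 28.55 kips; interior l_c = 1.312, r_n = 54.38 kips; R_n = 28.55 + 2·54.38 = 137.3 kips → 103 kips.
Block shear: A_gv = 3.125, A_nv = 1.953, A_nt = 0.4688 in²; R_n = min(0.6F_uA_nv, 0.6F_yA_gv) + U_bs·F_u·A_nt = 94.69 kips → 71 kips.
Bolt shear governs: 46.9 kips.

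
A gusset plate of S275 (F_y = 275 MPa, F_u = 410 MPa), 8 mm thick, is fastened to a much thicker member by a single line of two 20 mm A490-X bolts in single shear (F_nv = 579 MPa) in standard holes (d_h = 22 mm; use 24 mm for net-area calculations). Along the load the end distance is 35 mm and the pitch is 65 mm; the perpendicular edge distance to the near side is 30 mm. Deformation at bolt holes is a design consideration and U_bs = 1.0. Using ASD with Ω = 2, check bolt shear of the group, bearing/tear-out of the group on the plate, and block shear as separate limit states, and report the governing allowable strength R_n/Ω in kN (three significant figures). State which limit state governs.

92.5 kN (block shear governs)

Bolt shear: A_b = π·20²/4 = 314.2 mm²; R_n = 579 × 314.2 × 2 × 1 / 1000 = 363.8 kN → 363.8 / 2 = 182 kN.
Bearing: edge l_c = 24, r_n = 94.46 kN; interior l_c = 43, r_n = 157.4 kN; R_n = 94.46 + 1·157.4 = 251.9 kN → 126 kN.
Block shear: A_gv = 800, A_nv = 512, A_nt = 144 mm²; R_n = min(0.6F_uA_nv, 0.6F_yA_gv) + U_bs·F_u·A_nt = 185 kN → 92.5 kN.
Block shear governs: 92.5 kN.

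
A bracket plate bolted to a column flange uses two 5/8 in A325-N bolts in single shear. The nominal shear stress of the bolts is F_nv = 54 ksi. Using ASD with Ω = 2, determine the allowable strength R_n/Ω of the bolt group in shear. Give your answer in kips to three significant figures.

16.6 kips

A_b = π × 0.625² / 4 = 0.3068 in².
R_n = F_nv · A_b · n · n_s = 54 × 0.3068 × 2 × 1 = 33.13 kips.
Allowable strength R_n/Ω = 33.13 / 2 = 16.6 kips.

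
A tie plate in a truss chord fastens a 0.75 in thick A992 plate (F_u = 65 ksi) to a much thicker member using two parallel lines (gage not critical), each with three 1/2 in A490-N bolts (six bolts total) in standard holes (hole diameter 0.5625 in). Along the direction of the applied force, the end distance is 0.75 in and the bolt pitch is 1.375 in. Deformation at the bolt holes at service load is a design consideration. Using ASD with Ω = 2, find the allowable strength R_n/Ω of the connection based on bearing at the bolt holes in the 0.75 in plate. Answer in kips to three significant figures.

Per bolt r_n = 1.2 l_c t F_u ≤ 2.4 d t F_u; upper limit = 2.4 × 0.5 × 0.75 × 65 = 58.5 kips.
Edge bolt: l_c = 0.75 − 0.5625/2 = 0.4688 in → 1.2 × 0.4688 × 0.75 × 65 = 27.42 → r_n = 27.42 kips.
Interior bolts: l_c = 1.375 − 0.5625 = 0.8125 in → 1.2 × 0.8125 × 0.75 × 65 = 47.53 → r_n = 47.53 kips.
R_n = 2 × 27.42 + 4 × 47.53 = 245 kips.
Allowable strength R_n/Ω = 245 / 2 = 122 kips.

122 kips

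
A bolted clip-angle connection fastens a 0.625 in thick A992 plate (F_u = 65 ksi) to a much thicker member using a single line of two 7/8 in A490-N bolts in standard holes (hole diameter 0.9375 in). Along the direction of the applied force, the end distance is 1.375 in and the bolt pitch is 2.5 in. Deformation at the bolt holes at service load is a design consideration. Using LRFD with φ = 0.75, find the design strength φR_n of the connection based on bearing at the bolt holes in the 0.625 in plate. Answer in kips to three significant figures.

Per bolt r_n = 1.2 l_c t F_u ≤ 2.4 d t F_u; upper limit = 2.4 × 0.875 × 0.625 × 65 = 85.31 kips.
Edge bolt: l_c = 1.375 − 0.9375/2 = 0.9062 in → 1.2 × 0.9062 × 0.625 × 65 = 44.18 → r_n = 44.18 kips.
Interior bolts: l_c = 2.5 − 0.9375 = 1.562 in → 1.2 × 1.562 × 0.625 × 65 = 76.17 → r_n = 76.17 kips.
R_n = 1 × 44.18 + 1 × 76.17 = 120.4 kips.
Design strength φR_n = 0.75 × 120.4 = 90.3 kips.

90.3 kips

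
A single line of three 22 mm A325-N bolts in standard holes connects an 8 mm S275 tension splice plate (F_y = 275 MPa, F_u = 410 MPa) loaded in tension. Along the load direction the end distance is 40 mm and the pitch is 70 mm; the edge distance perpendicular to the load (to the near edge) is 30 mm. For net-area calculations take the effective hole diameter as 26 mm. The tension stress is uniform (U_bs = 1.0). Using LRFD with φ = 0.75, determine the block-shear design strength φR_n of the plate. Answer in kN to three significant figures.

Shear plane L_v = 40 + 2·70 = 180 mm; A_gv = 180 × 8 = 1440 mm².
A_nv = (180 − 2.5·26) × 8 = 920 mm².
A_nt = (30 − 0.5·26) × 8 = 136 mm².
0.6 F_u A_nv = 226.3 kN; 0.6 F_y A_gv = 237.6 kN → shear rupture governs the shear term.
R_n = 226.3 + 1.0 × 410 × 136 / 1000 = 282.1 kN.
Design strength φR_n = 0.75 × 282.1 = 212 kN.

212 kN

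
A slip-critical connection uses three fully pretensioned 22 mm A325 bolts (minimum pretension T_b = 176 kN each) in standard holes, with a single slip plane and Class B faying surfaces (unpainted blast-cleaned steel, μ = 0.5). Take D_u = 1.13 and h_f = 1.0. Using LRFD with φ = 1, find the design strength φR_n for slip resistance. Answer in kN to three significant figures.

298 kN

R_n = μ · D_u · h_f · T_b · n_s · n_b = 0.5 × 1.13 × 1.0 × 176 × 1 × 3 = 298.3 kN.
Design strength φR_n = 1 × 298.3 = 298 kN.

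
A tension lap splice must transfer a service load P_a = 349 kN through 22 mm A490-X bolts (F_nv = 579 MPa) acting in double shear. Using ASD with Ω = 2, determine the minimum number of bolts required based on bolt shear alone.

2 bolts

A_b = π·22²/4 = 380.1 mm².
Per-bolt allowable strength R_n/Ω = 579 × 380.1 × 2 / 1000 / 2 = 220.1 kN.
n ≥ 349 / 220.1 = 1.586 → use 2 bolts.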